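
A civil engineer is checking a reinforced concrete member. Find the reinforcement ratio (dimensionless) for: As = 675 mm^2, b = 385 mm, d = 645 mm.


rho = As / (b * d)
= 675 / (385 * 645)
= 675 / 248325
= 0.002718 (dimensionless)

0.002718 (dimensionless)


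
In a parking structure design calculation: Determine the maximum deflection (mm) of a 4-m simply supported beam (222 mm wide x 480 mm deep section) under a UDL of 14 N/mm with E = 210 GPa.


I = 222 * 480^3 / 12 = 2045952000.0 mm^4
L = 4000.0 mm, w = 14 N/mm, E = 210000.0 MPa
delta = 5 * w * L^4 / (384 * E * I)
= 5 * 14 * 4000.0^4 / (384 * 210000.0 * 2045952000.0)
= 0.1086 mm

0.1086 mm


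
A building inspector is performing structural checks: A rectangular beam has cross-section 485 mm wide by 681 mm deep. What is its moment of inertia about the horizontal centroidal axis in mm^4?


I = b * h^3 / 12
= 485 * 681^3 / 12
= 485 * 315821241 / 12
= 12764441823.75 mm^4

12764441823.75 mm^4


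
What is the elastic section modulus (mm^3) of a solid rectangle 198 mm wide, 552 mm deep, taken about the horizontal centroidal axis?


S = b * h^2 / 6
= 198 * 552^2 / 6
= 198 * 304704 / 6
= 10055232.0 mm^3

10055232.0 mm^3


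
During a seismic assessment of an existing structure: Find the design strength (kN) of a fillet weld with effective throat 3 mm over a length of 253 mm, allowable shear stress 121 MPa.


Strength = throat * length * allowable stress
= 3 * 253 * 121 N
= 91839 N
= 91.84 kN

91.84 kN


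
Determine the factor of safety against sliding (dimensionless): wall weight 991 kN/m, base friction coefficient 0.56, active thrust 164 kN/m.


Resisting force = mu * W = 0.56 * 991 = 554.96 kN/m
FOS = Resisting / Driving = 554.96 / 164
= 3.3839 (dimensionless)

3.3839 (dimensionless)


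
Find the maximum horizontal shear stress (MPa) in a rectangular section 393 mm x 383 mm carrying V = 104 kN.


A = b * h = 393 * 383 = 150519 mm^2
V = 104 kN = 104000.0 N
tau_max = 1.5 * V / A = 1.5 * 104000.0 / 150519
= 1.0364 MPa

1.0364 MPa


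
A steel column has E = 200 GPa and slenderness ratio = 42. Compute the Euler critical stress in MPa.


sigma_cr = pi^2 * E / lambda^2
= 9.8696 * 200000.0 / 42^2
= 9.8696 * 200000.0 / 1764
= 1119.0028 MPa

1119.0028 MPa


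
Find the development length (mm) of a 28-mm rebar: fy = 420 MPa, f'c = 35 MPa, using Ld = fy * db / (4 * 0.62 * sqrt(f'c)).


Ld = (fy * db) / (4 * 0.62 * sqrt(f'c))
= (420 * 28) / (4 * 0.62 * sqrt(35))
= 11760 / 14.6719
= 801.53 mm

801.53 mm


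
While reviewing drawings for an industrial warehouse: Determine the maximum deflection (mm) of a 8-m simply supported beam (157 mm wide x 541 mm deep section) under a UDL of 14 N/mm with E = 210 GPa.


I = 157 * 541^3 / 12 = 2071620508.08 mm^4
L = 8000.0 mm, w = 14 N/mm, E = 210000.0 MPa
delta = 5 * w * L^4 / (384 * E * I)
= 5 * 14 * 8000.0^4 / (384 * 210000.0 * 2071620508.08)
= 1.7163 mm

1.7163 mm


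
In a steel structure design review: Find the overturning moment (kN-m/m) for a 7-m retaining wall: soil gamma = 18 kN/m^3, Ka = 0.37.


Pa = 0.5 * Ka * gamma * H^2
= 0.5 * 0.37 * 18 * 7^2
= 163.17 kN/m
Arm = H / 3 = 7 / 3 = 2.3333 m
Mo = Pa * arm = Pa * H / 3 = 163.17 * 7 / 3 = 380.73 kN-m/m

380.73 kN-m/m


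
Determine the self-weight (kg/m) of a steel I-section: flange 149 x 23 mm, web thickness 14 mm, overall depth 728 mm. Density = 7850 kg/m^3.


A_flanges = 2 * 149 * 23 = 6854 mm^2
A_web = (728 - 2 * 23) * 14 = 9548 mm^2
A_total = 6854 + 9548 = 16402 mm^2 = 0.016402 m^2
Weight = rho * A = 7850 * 0.016402 = 128.7557 kg/m

128.7557 kg/m


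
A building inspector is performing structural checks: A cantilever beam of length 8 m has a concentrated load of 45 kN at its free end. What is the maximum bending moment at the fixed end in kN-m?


For a cantilever with a point load at the free end:
M_max = P * L = 45 * 8 = 360 kN-m

360 kN-m


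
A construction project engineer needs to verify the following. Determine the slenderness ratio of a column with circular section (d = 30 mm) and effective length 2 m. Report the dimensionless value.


Radius of gyration r = d / 4 = 30 / 4 = 7.5 mm
L_eff = 2000.0 mm
Slenderness ratio = L / r = 2000.0 / 7.5 = 266.67 (dimensionless)

266.67 (dimensionless)


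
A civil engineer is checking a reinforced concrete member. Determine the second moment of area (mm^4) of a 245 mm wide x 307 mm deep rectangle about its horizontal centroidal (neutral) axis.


I = b * h^3 / 12
= 245 * 307^3 / 12
= 245 * 28934443 / 12
= 590744877.92 mm^4

590744877.92 mm^4


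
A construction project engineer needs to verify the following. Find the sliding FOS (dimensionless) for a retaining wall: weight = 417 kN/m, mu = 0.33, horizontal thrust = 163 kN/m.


Resisting force = mu * W = 0.33 * 417 = 137.61 kN/m
FOS = Resisting / Driving = 137.61 / 163
= 0.8442 (dimensionless)

0.8442 (dimensionless)


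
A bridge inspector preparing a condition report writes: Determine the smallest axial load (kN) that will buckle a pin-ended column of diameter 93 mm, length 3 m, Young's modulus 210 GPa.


I = pi * d^4 / 64 = 3671991.72 mm^4
L = 3000.0 mm
P_cr = pi^2 * E * I / L^2
= 9.8696 * 210000.0 * 3671991.72 / 3000.0^2
= 845625.8 N = 845.6258 kN

845.6258 kN


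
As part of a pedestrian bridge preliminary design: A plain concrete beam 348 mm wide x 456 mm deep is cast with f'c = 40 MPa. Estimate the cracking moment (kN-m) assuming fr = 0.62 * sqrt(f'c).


fr = 0.62 * sqrt(40) = 0.62 * 6.3246 = 3.9212 MPa
I = 348 * 456^3 / 12 = 2749745664.0 mm^4
y_t = 228.0 mm
M_cr = fr * I / y_t = 3.9212 * 2749745664.0 / 228.0 N-mm
= 47.2911 kN-m

47.2911 kN-m


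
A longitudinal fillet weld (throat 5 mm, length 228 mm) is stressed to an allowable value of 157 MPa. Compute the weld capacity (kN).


Strength = throat * length * allowable stress
= 5 * 228 * 157 N
= 178980 N
= 178.98 kN

178.98 kN


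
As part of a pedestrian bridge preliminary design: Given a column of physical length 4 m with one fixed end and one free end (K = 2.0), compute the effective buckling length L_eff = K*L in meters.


L_eff = K * L
= 2.0 * 4
= 8.0 m

8.0 m


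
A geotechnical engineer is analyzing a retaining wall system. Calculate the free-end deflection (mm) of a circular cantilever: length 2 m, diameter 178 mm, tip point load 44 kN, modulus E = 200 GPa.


I = pi * d^4 / 64 = pi * 178^4 / 64 = 49277640.85 mm^4
L = 2000.0 mm, P = 44000.0 N, E = 200000.0 MPa
delta = P * L^3 / (3 * E * I)
= 44000.0 * 2000.0^3 / (3 * 200000.0 * 49277640.85)
= 11.9053 mm

11.9053 mm


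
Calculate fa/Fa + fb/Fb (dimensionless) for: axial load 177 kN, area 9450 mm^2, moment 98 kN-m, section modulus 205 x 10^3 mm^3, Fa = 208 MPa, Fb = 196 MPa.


f_a = P / A = 177000.0 / 9450 = 18.7302 MPa
f_b = M / S = 98000000.0 / 205000.0 = 478.0488 MPa
Ratio = f_a / Fa + f_b / Fb
= 18.7302 / 208 + 478.0488 / 196
= 2.5291 (dimensionless)

2.5291 (dimensionless)


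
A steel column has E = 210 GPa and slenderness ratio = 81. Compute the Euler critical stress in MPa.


sigma_cr = pi^2 * E / lambda^2
= 9.8696 * 210000.0 / 81^2
= 9.8696 * 210000.0 / 6561
= 315.8995 MPa

315.8995 MPa


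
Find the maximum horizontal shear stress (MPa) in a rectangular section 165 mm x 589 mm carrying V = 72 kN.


A = b * h = 165 * 589 = 97185 mm^2
V = 72 kN = 72000.0 N
tau_max = 1.5 * V / A = 1.5 * 72000.0 / 97185
= 1.1113 MPa

1.1113 MPa


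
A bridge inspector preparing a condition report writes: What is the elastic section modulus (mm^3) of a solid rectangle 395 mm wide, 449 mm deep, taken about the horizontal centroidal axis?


S = b * h^2 / 6
= 395 * 449^2 / 6
= 395 * 201601 / 6
= 13272065.83 mm^3

13272065.83 mm^3


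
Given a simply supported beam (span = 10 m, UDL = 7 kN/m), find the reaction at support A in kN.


Total load = w * L = 7 * 10 = 70 kN
By symmetry, each reaction R = total / 2 = 70 / 2 = 35.0 kN

35.0 kN


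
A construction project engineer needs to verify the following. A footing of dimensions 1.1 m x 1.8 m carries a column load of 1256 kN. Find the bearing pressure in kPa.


A = 1.1 * 1.8 = 1.98 m^2
q = P / A = 1256 / 1.98
= 634.3434 kPa

634.3434 kPa


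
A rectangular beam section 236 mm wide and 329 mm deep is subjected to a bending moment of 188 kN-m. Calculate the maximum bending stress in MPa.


I = b * h^3 / 12 = 236 * 329^3 / 12 = 700355350.33 mm^4
y = h / 2 = 329 / 2 = 164.5 mm
M = 188 kN-m = 188000000.0 N-mm
sigma = M * y / I = 188000000.0 * 164.5 / 700355350.33
= 44.16 MPa

44.16 MPa


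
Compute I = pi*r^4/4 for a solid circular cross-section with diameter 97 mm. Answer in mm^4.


r = d / 2 = 97 / 2 = 48.5 mm
I = pi * r^4 / 4 = pi * 48.5^4 / 4
= 4345670.92 mm^4

4345670.92 mm^4


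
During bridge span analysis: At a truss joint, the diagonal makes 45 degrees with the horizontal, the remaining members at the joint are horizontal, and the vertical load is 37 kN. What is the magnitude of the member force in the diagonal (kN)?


At the joint, only the diagonal has a vertical component, so vertical equilibrium gives:
F * sin(45) = 37
F = 37 / sin(45)
= 37 / 0.707107
= 52.33 kN

52.33 kN


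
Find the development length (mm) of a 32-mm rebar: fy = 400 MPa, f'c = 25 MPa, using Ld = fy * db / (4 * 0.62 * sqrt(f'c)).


Ld = (fy * db) / (4 * 0.62 * sqrt(f'c))
= (400 * 32) / (4 * 0.62 * sqrt(25))
= 12800 / 12.4
= 1032.26 mm

1032.26 mm


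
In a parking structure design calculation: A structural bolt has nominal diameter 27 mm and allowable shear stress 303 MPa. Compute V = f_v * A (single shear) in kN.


A = pi * d^2 / 4 = pi * 27^2 / 4 = 572.5553 mm^2
V = f_v * A / 1000 = 303 * 572.5553 / 1000
= 173.4842 kN

173.4842 kN


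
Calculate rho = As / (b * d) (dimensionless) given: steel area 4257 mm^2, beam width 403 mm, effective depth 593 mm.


rho = As / (b * d)
= 4257 / (403 * 593)
= 4257 / 238979
= 0.017813 (dimensionless)

0.017813 (dimensionless)


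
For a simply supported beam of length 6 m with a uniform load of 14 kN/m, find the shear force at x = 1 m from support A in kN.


R_A = w * L / 2 = 14 * 6 / 2 = 42.0 kN
V(x) = R_A - w * x = 42.0 - 14 * 1
= 28.0 kN

28.0 kN


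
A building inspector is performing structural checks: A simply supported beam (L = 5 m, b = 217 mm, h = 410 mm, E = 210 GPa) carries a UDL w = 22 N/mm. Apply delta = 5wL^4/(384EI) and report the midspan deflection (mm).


I = 217 * 410^3 / 12 = 1246321416.67 mm^4
L = 5000.0 mm, w = 22 N/mm, E = 210000.0 MPa
delta = 5 * w * L^4 / (384 * E * I)
= 5 * 22 * 5000.0^4 / (384 * 210000.0 * 1246321416.67)
= 0.6841 mm

0.6841 mm


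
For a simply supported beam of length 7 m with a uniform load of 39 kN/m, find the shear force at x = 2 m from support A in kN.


R_A = w * L / 2 = 39 * 7 / 2 = 136.5 kN
V(x) = R_A - w * x = 136.5 - 39 * 2
= 58.5 kN

58.5 kN


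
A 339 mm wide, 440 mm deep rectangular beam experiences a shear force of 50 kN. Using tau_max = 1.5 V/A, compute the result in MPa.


A = b * h = 339 * 440 = 149160 mm^2
V = 50 kN = 50000.0 N
tau_max = 1.5 * V / A = 1.5 * 50000.0 / 149160
= 0.5028 MPa

0.5028 MPa


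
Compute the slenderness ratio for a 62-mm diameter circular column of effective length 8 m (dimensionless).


Radius of gyration r = d / 4 = 62 / 4 = 15.5 mm
L_eff = 8000.0 mm
Slenderness ratio = L / r = 8000.0 / 15.5 = 516.13 (dimensionless)

516.13 (dimensionless)


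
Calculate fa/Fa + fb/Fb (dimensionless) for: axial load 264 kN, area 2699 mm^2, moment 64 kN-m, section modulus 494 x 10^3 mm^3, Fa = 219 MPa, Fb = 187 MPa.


f_a = P / A = 264000.0 / 2699 = 97.814 MPa
f_b = M / S = 64000000.0 / 494000.0 = 129.5547 MPa
Ratio = f_a / Fa + f_b / Fb
= 97.814 / 219 + 129.5547 / 187
= 1.1394 (dimensionless)

1.1394 (dimensionless)


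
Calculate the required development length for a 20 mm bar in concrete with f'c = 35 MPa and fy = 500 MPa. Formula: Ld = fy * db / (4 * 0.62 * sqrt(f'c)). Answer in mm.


Ld = (fy * db) / (4 * 0.62 * sqrt(f'c))
= (500 * 20) / (4 * 0.62 * sqrt(35))
= 10000 / 14.6719
= 681.58 mm

681.58 mm


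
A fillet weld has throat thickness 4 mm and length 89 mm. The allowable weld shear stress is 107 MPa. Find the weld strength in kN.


Strength = throat * length * allowable stress
= 4 * 89 * 107 N
= 38092 N
= 38.09 kN

38.09 kN


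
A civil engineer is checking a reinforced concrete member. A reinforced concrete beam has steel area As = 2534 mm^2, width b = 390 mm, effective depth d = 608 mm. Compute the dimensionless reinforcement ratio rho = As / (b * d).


rho = As / (b * d)
= 2534 / (390 * 608)
= 2534 / 237120
= 0.010687 (dimensionless)

0.010687 (dimensionless)


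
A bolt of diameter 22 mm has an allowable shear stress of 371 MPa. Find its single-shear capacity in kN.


A = pi * d^2 / 4 = pi * 22^2 / 4 = 380.1327 mm^2
V = f_v * A / 1000 = 371 * 380.1327 / 1000
= 141.0292 kN

141.0292 kN


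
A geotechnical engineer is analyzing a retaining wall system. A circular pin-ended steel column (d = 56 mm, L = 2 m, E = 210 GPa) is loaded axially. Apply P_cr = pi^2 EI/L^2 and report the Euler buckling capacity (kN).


I = pi * d^4 / 64 = 482749.69 mm^4
L = 2000.0 mm
P_cr = pi^2 * E * I / L^2
= 9.8696 * 210000.0 * 482749.69 / 2000.0^2
= 250138.8 N = 250.1388 kN

250.1388 kN


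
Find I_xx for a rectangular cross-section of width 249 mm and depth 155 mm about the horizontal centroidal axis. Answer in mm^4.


I = b * h^3 / 12
= 249 * 155^3 / 12
= 249 * 3723875 / 12
= 77270406.25 mm^4

77270406.25 mm^4


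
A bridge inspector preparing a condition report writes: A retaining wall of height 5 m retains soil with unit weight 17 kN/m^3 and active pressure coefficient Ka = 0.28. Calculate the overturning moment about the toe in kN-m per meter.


Pa = 0.5 * Ka * gamma * H^2
= 0.5 * 0.28 * 17 * 5^2
= 59.5 kN/m
Arm = H / 3 = 5 / 3 = 1.6667 m
Mo = Pa * arm = Pa * H / 3 = 59.5 * 5 / 3 = 99.1667 kN-m/m

99.1667 kN-m/m


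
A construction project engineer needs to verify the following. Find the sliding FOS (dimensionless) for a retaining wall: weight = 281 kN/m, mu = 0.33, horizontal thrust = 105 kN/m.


Resisting force = mu * W = 0.33 * 281 = 92.73 kN/m
FOS = Resisting / Driving = 92.73 / 105
= 0.8831 (dimensionless)

0.8831 (dimensionless)


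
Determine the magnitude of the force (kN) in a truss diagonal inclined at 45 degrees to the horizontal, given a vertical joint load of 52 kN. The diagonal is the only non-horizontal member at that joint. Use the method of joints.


At the joint, only the diagonal has a vertical component, so vertical equilibrium gives:
F * sin(45) = 52
F = 52 / sin(45)
= 52 / 0.707107
= 73.54 kN

73.54 kN


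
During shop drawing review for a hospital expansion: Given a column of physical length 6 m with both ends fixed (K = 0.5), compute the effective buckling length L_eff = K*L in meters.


L_eff = K * L
= 0.5 * 6
= 3.0 m

3.0 m


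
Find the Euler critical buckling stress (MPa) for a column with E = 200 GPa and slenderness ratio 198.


sigma_cr = pi^2 * E / lambda^2
= 9.8696 * 200000.0 / 198^2
= 9.8696 * 200000.0 / 39204
= 50.35 MPa

50.35 MPa


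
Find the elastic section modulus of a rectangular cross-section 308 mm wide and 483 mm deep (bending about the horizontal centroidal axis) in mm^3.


S = b * h^2 / 6
= 308 * 483^2 / 6
= 308 * 233289 / 6
= 11975502.0 mm^3

11975502.0 mm^3


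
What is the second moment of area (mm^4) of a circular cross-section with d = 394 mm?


r = d / 2 = 394 / 2 = 197.0 mm
I = pi * r^4 / 4 = pi * 197.0^4 / 4
= 1182918396.8 mm^4

1182918396.8 mm^4


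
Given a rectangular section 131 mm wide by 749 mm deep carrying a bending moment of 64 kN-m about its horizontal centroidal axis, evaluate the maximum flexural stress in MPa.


I = b * h^3 / 12 = 131 * 749^3 / 12 = 4587071426.58 mm^4
y = h / 2 = 749 / 2 = 374.5 mm
M = 64 kN-m = 64000000.0 N-mm
sigma = M * y / I = 64000000.0 * 374.5 / 4587071426.58
= 5.23 MPa

5.23 MPa


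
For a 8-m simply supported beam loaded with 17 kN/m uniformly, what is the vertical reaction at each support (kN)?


Total load = w * L = 17 * 8 = 136 kN
By symmetry, each reaction R = total / 2 = 136 / 2 = 68.0 kN

68.0 kN


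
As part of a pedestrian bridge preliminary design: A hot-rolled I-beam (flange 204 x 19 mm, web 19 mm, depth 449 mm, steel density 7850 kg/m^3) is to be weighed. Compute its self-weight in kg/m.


A_flanges = 2 * 204 * 19 = 7752 mm^2
A_web = (449 - 2 * 19) * 19 = 7809 mm^2
A_total = 7752 + 7809 = 15561 mm^2 = 0.015561 m^2
Weight = rho * A = 7850 * 0.015561 = 122.1539 kg/m

122.1539 kg/m


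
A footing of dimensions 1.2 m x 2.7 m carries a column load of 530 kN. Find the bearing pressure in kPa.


A = 1.2 * 2.7 = 3.24 m^2
q = P / A = 530 / 3.24
= 163.5802 kPa

163.5802 kPa


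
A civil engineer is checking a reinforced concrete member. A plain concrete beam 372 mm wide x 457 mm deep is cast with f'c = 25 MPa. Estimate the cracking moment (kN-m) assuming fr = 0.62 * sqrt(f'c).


fr = 0.62 * sqrt(25) = 0.62 * 5.0 = 3.1 MPa
I = 372 * 457^3 / 12 = 2958763783.0 mm^4
y_t = 228.5 mm
M_cr = fr * I / y_t = 3.1 * 2958763783.0 / 228.5 N-mm
= 40.1408 kN-m

40.1408 kN-m


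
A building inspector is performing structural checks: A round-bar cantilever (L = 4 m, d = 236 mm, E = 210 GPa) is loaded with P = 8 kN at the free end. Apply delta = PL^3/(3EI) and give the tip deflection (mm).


I = pi * d^4 / 64 = pi * 236^4 / 64 = 152271249.19 mm^4
L = 4000.0 mm, P = 8000.0 N, E = 210000.0 MPa
delta = P * L^3 / (3 * E * I)
= 8000.0 * 4000.0^3 / (3 * 210000.0 * 152271249.19)
= 5.3372 mm

5.3372 mm


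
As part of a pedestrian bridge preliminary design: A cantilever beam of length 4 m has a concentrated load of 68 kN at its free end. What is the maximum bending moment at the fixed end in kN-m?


For a cantilever with a point load at the free end:
M_max = P * L = 68 * 4 = 272 kN-m

272 kN-m


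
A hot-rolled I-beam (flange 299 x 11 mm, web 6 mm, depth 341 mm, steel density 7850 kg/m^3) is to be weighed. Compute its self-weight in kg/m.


A_flanges = 2 * 299 * 11 = 6578 mm^2
A_web = (341 - 2 * 11) * 6 = 1914 mm^2
A_total = 6578 + 1914 = 8492 mm^2 = 0.008492 m^2
Weight = rho * A = 7850 * 0.008492 = 66.6622 kg/m

66.6622 kg/m


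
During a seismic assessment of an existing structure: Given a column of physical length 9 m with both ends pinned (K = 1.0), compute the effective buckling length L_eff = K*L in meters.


L_eff = K * L
= 1.0 * 9
= 9.0 m

9.0 m


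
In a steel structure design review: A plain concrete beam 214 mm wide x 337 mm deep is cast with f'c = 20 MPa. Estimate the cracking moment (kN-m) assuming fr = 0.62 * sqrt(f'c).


fr = 0.62 * sqrt(20) = 0.62 * 4.4721 = 2.7727 MPa
I = 214 * 337^3 / 12 = 682530761.83 mm^4
y_t = 168.5 mm
M_cr = fr * I / y_t = 2.7727 * 682530761.83 / 168.5 N-mm
= 11.2313 kN-m

11.2313 kN-m


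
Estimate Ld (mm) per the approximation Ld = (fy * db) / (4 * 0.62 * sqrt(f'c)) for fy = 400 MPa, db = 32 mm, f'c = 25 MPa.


Ld = (fy * db) / (4 * 0.62 * sqrt(f'c))
= (400 * 32) / (4 * 0.62 * sqrt(25))
= 12800 / 12.4
= 1032.26 mm

1032.26 mm


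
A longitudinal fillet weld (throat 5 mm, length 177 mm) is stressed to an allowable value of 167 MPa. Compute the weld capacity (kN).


Strength = throat * length * allowable stress
= 5 * 177 * 167 N
= 147795 N
= 147.79 kN

147.79 kN


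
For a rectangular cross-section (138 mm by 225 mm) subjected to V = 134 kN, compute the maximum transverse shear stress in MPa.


A = b * h = 138 * 225 = 31050 mm^2
V = 134 kN = 134000.0 N
tau_max = 1.5 * V / A = 1.5 * 134000.0 / 31050
= 6.4734 MPa

6.4734 MPa


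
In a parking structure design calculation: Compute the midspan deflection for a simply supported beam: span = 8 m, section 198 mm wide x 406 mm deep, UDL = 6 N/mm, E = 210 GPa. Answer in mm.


I = 198 * 406^3 / 12 = 1104236364.0 mm^4
L = 8000.0 mm, w = 6 N/mm, E = 210000.0 MPa
delta = 5 * w * L^4 / (384 * E * I)
= 5 * 6 * 8000.0^4 / (384 * 210000.0 * 1104236364.0)
= 1.38 mm

1.38 mm


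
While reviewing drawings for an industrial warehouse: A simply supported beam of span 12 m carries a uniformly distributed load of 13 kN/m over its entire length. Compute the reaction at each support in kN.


Total load = w * L = 13 * 12 = 156 kN
By symmetry, each reaction R = total / 2 = 156 / 2 = 78.0 kN

78.0 kN


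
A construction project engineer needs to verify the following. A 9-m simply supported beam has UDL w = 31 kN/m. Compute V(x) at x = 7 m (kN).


R_A = w * L / 2 = 31 * 9 / 2 = 139.5 kN
V(x) = R_A - w * x = 139.5 - 31 * 7
= -77.5 kN

-77.5 kN


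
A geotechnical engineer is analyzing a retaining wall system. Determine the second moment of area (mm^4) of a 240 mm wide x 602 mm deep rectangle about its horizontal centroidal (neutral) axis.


I = b * h^3 / 12
= 240 * 602^3 / 12
= 240 * 218167208 / 12
= 4363344160.0 mm^4

4363344160.0 mm^4


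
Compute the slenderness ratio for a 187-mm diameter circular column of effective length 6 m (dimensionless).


Radius of gyration r = d / 4 = 187 / 4 = 46.75 mm
L_eff = 6000.0 mm
Slenderness ratio = L / r = 6000.0 / 46.75 = 128.34 (dimensionless)

128.34 (dimensionless)


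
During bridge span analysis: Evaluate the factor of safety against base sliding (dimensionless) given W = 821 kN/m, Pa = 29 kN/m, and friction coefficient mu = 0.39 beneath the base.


Resisting force = mu * W = 0.39 * 821 = 320.19 kN/m
FOS = Resisting / Driving = 320.19 / 29
= 11.041 (dimensionless)

11.041 (dimensionless)


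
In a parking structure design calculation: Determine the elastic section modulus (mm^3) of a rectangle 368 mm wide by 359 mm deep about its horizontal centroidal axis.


S = b * h^2 / 6
= 368 * 359^2 / 6
= 368 * 128881 / 6
= 7904701.33 mm^3

7904701.33 mm^3


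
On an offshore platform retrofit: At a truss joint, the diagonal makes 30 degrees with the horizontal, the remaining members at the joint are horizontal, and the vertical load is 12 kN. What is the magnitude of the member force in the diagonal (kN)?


At the joint, only the diagonal has a vertical component, so vertical equilibrium gives:
F * sin(30) = 12
F = 12 / sin(30)
= 12 / 0.5
= 24.0 kN

24.0 kN


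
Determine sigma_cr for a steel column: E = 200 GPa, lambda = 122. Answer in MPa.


sigma_cr = pi^2 * E / lambda^2
= 9.8696 * 200000.0 / 122^2
= 9.8696 * 200000.0 / 14884
= 132.6203 MPa

132.6203 MPa


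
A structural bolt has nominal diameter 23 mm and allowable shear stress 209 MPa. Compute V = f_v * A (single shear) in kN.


A = pi * d^2 / 4 = pi * 23^2 / 4 = 415.4756 mm^2
V = f_v * A / 1000 = 209 * 415.4756 / 1000
= 86.8344 kN

86.8344 kN


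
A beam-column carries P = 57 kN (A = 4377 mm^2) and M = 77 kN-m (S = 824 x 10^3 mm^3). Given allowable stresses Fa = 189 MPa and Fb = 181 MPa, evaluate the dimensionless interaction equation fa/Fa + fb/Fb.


f_a = P / A = 57000.0 / 4377 = 13.0226 MPa
f_b = M / S = 77000000.0 / 824000.0 = 93.4466 MPa
Ratio = f_a / Fa + f_b / Fb
= 13.0226 / 189 + 93.4466 / 181
= 0.5852 (dimensionless)

0.5852 (dimensionless)


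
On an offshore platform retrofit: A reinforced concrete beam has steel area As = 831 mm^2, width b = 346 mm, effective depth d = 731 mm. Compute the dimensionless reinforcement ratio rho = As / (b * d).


rho = As / (b * d)
= 831 / (346 * 731)
= 831 / 252926
= 0.003286 (dimensionless)

0.003286 (dimensionless)


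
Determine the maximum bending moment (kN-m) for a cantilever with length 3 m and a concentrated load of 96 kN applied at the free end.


For a cantilever with a point load at the free end:
M_max = P * L = 96 * 3 = 288 kN-m

288 kN-m


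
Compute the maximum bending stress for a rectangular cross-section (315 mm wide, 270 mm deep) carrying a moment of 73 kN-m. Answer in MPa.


I = b * h^3 / 12 = 315 * 270^3 / 12 = 516678750.0 mm^4
y = h / 2 = 270 / 2 = 135.0 mm
M = 73 kN-m = 73000000.0 N-mm
sigma = M * y / I = 73000000.0 * 135.0 / 516678750.0
= 19.07 MPa

19.07 MPa


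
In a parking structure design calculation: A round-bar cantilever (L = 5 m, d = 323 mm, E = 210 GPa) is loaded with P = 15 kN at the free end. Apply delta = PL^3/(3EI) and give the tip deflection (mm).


I = pi * d^4 / 64 = pi * 323^4 / 64 = 534293619.67 mm^4
L = 5000.0 mm, P = 15000.0 N, E = 210000.0 MPa
delta = P * L^3 / (3 * E * I)
= 15000.0 * 5000.0^3 / (3 * 210000.0 * 534293619.67)
= 5.5703 mm

5.5703 mm


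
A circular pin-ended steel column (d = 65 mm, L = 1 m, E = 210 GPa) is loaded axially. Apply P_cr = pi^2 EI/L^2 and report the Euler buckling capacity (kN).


I = pi * d^4 / 64 = 876240.51 mm^4
L = 1000.0 mm
P_cr = pi^2 * E * I / L^2
= 9.8696 * 210000.0 * 876240.51 / 1000.0^2
= 1816110.9 N = 1816.1109 kN

1816.1109 kN


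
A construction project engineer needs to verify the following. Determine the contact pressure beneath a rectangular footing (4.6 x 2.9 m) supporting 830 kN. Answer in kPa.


A = 4.6 * 2.9 = 13.34 m^2
q = P / A = 830 / 13.34
= 62.2189 kPa

62.2189 kPa


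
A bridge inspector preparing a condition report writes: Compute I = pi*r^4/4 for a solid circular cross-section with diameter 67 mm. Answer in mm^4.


r = d / 2 = 67 / 2 = 33.5 mm
I = pi * r^4 / 4 = pi * 33.5^4 / 4
= 989165.84 mm^4

989165.84 mm^4


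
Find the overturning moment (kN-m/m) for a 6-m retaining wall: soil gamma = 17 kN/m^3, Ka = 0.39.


Pa = 0.5 * Ka * gamma * H^2
= 0.5 * 0.39 * 17 * 6^2
= 119.34 kN/m
Arm = H / 3 = 6 / 3 = 2.0 m
Mo = Pa * arm = Pa * H / 3 = 119.34 * 6 / 3 = 238.68 kN-m/m

238.68 kN-m/m


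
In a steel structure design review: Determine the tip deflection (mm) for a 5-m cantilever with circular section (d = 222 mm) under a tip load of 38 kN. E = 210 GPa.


I = pi * d^4 / 64 = pi * 222^4 / 64 = 119228971.19 mm^4
L = 5000.0 mm, P = 38000.0 N, E = 210000.0 MPa
delta = P * L^3 / (3 * E * I)
= 38000.0 * 5000.0^3 / (3 * 210000.0 * 119228971.19)
= 63.237 mm

63.237 mm


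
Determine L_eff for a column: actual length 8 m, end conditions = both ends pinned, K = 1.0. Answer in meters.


L_eff = K * L
= 1.0 * 8
= 8.0 m

8.0 m


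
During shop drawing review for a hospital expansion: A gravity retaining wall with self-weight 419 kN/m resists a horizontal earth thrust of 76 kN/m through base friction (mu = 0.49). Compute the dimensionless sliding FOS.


Resisting force = mu * W = 0.49 * 419 = 205.31 kN/m
FOS = Resisting / Driving = 205.31 / 76
= 2.7014 (dimensionless)

2.7014 (dimensionless)


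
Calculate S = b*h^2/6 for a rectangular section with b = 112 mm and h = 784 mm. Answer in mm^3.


S = b * h^2 / 6
= 112 * 784^2 / 6
= 112 * 614656 / 6
= 11473578.67 mm^3

11473578.67 mm^3


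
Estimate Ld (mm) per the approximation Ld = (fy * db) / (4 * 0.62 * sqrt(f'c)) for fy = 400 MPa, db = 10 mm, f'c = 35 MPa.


Ld = (fy * db) / (4 * 0.62 * sqrt(f'c))
= (400 * 10) / (4 * 0.62 * sqrt(35))
= 4000 / 14.6719
= 272.63 mm

272.63 mm


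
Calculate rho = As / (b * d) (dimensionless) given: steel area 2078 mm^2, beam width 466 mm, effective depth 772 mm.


rho = As / (b * d)
= 2078 / (466 * 772)
= 2078 / 359752
= 0.005776 (dimensionless)

0.005776 (dimensionless)


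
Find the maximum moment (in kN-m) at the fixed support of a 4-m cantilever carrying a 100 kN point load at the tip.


For a cantilever with a point load at the free end:
M_max = P * L = 100 * 4 = 400 kN-m

400 kN-m


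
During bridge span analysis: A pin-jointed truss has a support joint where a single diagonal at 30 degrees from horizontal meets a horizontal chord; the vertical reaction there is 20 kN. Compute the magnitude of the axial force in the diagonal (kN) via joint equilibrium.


At the joint, only the diagonal has a vertical component, so vertical equilibrium gives:
F * sin(30) = 20
F = 20 / sin(30)
= 20 / 0.5
= 40.0 kN

40.0 kN


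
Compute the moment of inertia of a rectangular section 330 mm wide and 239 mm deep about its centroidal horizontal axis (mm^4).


I = b * h^3 / 12
= 330 * 239^3 / 12
= 330 * 13651919 / 12
= 375427772.5 mm^4

375427772.5 mm^4


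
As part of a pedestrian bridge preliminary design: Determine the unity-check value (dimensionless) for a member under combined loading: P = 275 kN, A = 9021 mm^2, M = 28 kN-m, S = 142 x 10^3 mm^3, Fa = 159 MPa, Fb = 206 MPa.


f_a = P / A = 275000.0 / 9021 = 30.4844 MPa
f_b = M / S = 28000000.0 / 142000.0 = 197.1831 MPa
Ratio = f_a / Fa + f_b / Fb
= 30.4844 / 159 + 197.1831 / 206
= 1.1489 (dimensionless)

1.1489 (dimensionless)


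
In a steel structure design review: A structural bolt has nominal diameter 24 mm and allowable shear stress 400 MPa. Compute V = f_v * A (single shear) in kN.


A = pi * d^2 / 4 = pi * 24^2 / 4 = 452.3893 mm^2
V = f_v * A / 1000 = 400 * 452.3893 / 1000
= 180.9557 kN

180.9557 kN


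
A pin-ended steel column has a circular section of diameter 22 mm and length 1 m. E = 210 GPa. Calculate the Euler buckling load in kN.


I = pi * d^4 / 64 = 11499.01 mm^4
L = 1000.0 mm
P_cr = pi^2 * E * I / L^2
= 9.8696 * 210000.0 * 11499.01 / 1000.0^2
= 23833.05 N = 23.8331 kN

23.8331 kN


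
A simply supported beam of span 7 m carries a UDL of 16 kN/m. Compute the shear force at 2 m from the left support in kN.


R_A = w * L / 2 = 16 * 7 / 2 = 56.0 kN
V(x) = R_A - w * x = 56.0 - 16 * 2
= 24.0 kN

24.0 kN


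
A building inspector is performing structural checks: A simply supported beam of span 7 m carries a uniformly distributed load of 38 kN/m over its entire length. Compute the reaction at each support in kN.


Total load = w * L = 38 * 7 = 266 kN
By symmetry, each reaction R = total / 2 = 266 / 2 = 133.0 kN

133.0 kN


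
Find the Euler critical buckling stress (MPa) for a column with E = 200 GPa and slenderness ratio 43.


sigma_cr = pi^2 * E / lambda^2
= 9.8696 * 200000.0 / 43^2
= 9.8696 * 200000.0 / 1849
= 1067.5613 MPa

1067.5613 MPa


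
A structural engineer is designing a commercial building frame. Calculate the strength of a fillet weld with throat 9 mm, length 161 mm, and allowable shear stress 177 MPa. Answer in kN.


Strength = throat * length * allowable stress
= 9 * 161 * 177 N
= 256473 N
= 256.47 kN

256.47 kN


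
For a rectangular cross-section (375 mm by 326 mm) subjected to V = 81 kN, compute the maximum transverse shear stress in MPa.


A = b * h = 375 * 326 = 122250 mm^2
V = 81 kN = 81000.0 N
tau_max = 1.5 * V / A = 1.5 * 81000.0 / 122250
= 0.9939 MPa

0.9939 MPa


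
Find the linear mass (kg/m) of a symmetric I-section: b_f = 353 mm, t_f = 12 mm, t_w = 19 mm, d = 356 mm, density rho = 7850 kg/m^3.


A_flanges = 2 * 353 * 12 = 8472 mm^2
A_web = (356 - 2 * 12) * 19 = 6308 mm^2
A_total = 8472 + 6308 = 14780 mm^2 = 0.014780 m^2
Weight = rho * A = 7850 * 0.014780 = 116.023 kg/m

116.023 kg/m


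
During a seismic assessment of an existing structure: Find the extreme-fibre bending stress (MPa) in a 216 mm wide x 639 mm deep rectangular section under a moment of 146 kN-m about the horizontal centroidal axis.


I = b * h^3 / 12 = 216 * 639^3 / 12 = 4696508142.0 mm^4
y = h / 2 = 639 / 2 = 319.5 mm
M = 146 kN-m = 146000000.0 N-mm
sigma = M * y / I = 146000000.0 * 319.5 / 4696508142.0
= 9.93 MPa

9.93 MPa


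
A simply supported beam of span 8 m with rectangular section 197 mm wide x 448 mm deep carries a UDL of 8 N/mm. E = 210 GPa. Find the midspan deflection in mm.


I = 197 * 448^3 / 12 = 1476111018.67 mm^4
L = 8000.0 mm, w = 8 N/mm, E = 210000.0 MPa
delta = 5 * w * L^4 / (384 * E * I)
= 5 * 8 * 8000.0^4 / (384 * 210000.0 * 1476111018.67)
= 1.3764 mm

1.3764 mm


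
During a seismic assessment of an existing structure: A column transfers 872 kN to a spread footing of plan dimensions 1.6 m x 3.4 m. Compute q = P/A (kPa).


A = 1.6 * 3.4 = 5.44 m^2
q = P / A = 872 / 5.44
= 160.2941 kPa

160.2941 kPa


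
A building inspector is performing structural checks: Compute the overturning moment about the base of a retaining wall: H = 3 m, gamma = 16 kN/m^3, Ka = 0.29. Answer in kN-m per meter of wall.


Pa = 0.5 * Ka * gamma * H^2
= 0.5 * 0.29 * 16 * 3^2
= 20.88 kN/m
Arm = H / 3 = 3 / 3 = 1.0 m
Mo = Pa * arm = Pa * H / 3 = 20.88 * 3 / 3 = 20.88 kN-m/m

20.88 kN-m/m


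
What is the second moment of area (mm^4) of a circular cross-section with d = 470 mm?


r = d / 2 = 470 / 2 = 235.0 mm
I = pi * r^4 / 4 = pi * 235.0^4 / 4
= 2395307809.6 mm^4

2395307809.6 mm^4


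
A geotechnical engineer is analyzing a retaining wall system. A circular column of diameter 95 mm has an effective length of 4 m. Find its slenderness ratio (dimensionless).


Radius of gyration r = d / 4 = 95 / 4 = 23.75 mm
L_eff = 4000.0 mm
Slenderness ratio = L / r = 4000.0 / 23.75 = 168.42 (dimensionless)

168.42 (dimensionless)


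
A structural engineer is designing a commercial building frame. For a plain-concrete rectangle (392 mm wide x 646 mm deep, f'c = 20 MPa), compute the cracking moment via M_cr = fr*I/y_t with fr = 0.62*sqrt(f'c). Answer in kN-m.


fr = 0.62 * sqrt(20) = 0.62 * 4.4721 = 2.7727 MPa
I = 392 * 646^3 / 12 = 8806480442.67 mm^4
y_t = 323.0 mm
M_cr = fr * I / y_t = 2.7727 * 8806480442.67 / 323.0 N-mm
= 75.5973 kN-m

75.5973 kN-m


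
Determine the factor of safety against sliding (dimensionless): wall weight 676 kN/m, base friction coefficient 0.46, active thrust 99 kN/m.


Resisting force = mu * W = 0.46 * 676 = 310.96 kN/m
FOS = Resisting / Driving = 310.96 / 99
= 3.141 (dimensionless)

3.141 (dimensionless)


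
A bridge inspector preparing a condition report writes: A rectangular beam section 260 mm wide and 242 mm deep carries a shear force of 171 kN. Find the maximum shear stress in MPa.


A = b * h = 260 * 242 = 62920 mm^2
V = 171 kN = 171000.0 N
tau_max = 1.5 * V / A = 1.5 * 171000.0 / 62920
= 4.0766 MPa

4.0766 MPa


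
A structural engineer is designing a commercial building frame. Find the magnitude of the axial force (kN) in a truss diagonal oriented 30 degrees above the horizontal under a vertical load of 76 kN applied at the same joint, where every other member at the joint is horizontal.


At the joint, only the diagonal has a vertical component, so vertical equilibrium gives:
F * sin(30) = 76
F = 76 / sin(30)
= 76 / 0.5
= 152.0 kN

152.0 kN


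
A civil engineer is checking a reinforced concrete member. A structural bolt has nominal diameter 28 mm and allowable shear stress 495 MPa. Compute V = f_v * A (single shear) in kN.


A = pi * d^2 / 4 = pi * 28^2 / 4 = 615.7522 mm^2
V = f_v * A / 1000 = 495 * 615.7522 / 1000
= 304.7973 kN

304.7973 kN


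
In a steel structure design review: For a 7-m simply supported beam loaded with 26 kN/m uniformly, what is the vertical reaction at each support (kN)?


Total load = w * L = 26 * 7 = 182 kN
By symmetry, each reaction R = total / 2 = 182 / 2 = 91.0 kN

91.0 kN


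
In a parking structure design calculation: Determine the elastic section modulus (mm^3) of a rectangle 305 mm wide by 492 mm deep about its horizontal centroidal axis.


S = b * h^2 / 6
= 305 * 492^2 / 6
= 305 * 242064 / 6
= 12304920.0 mm^3

12304920.0 mm^3


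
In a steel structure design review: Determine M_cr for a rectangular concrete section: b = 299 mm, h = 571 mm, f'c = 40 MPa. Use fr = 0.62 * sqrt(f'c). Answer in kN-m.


fr = 0.62 * sqrt(40) = 0.62 * 6.3246 = 3.9212 MPa
I = 299 * 571^3 / 12 = 4638721157.42 mm^4
y_t = 285.5 mm
M_cr = fr * I / y_t = 3.9212 * 4638721157.42 / 285.5 N-mm
= 63.7109 kN-m

63.7109 kN-m


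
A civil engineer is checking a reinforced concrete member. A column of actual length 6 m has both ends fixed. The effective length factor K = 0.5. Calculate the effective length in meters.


L_eff = K * L
= 0.5 * 6
= 3.0 m

3.0 m


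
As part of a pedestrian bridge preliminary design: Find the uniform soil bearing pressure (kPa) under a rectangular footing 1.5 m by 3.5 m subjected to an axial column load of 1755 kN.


A = 1.5 * 3.5 = 5.25 m^2
q = P / A = 1755 / 5.25
= 334.2857 kPa

334.2857 kPa


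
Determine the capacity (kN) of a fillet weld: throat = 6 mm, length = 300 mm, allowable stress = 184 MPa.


Strength = throat * length * allowable stress
= 6 * 300 * 184 N
= 331200 N
= 331.2 kN

331.2 kN


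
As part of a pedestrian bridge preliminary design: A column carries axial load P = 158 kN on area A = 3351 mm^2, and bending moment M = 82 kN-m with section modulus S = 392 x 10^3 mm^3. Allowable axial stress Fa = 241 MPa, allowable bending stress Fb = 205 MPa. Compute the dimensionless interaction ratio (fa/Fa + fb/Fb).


f_a = P / A = 158000.0 / 3351 = 47.1501 MPa
f_b = M / S = 82000000.0 / 392000.0 = 209.1837 MPa
Ratio = f_a / Fa + f_b / Fb
= 47.1501 / 241 + 209.1837 / 205
= 1.2161 (dimensionless)

1.2161 (dimensionless)


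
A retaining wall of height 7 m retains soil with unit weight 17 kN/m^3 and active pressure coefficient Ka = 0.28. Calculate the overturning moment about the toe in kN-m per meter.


Pa = 0.5 * Ka * gamma * H^2
= 0.5 * 0.28 * 17 * 7^2
= 116.62 kN/m
Arm = H / 3 = 7 / 3 = 2.3333 m
Mo = Pa * arm = Pa * H / 3 = 116.62 * 7 / 3 = 272.1133 kN-m/m

272.1133 kN-m/m


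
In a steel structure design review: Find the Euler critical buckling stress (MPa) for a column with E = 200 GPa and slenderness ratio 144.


sigma_cr = pi^2 * E / lambda^2
= 9.8696 * 200000.0 / 144^2
= 9.8696 * 200000.0 / 20736
= 95.1929 MPa

95.1929 MPa


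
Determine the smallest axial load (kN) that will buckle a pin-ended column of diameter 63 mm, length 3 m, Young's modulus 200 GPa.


I = pi * d^4 / 64 = 773271.66 mm^4
L = 3000.0 mm
P_cr = pi^2 * E * I / L^2
= 9.8696 * 200000.0 * 773271.66 / 3000.0^2
= 169597.45 N = 169.5975 kN

169.5975 kN


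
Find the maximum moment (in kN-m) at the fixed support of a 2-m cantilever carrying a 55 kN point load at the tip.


For a cantilever with a point load at the free end:
M_max = P * L = 55 * 2 = 110 kN-m

110 kN-m


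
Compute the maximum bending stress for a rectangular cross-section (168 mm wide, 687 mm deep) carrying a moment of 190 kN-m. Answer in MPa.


I = b * h^3 / 12 = 168 * 687^3 / 12 = 4539397842.0 mm^4
y = h / 2 = 687 / 2 = 343.5 mm
M = 190 kN-m = 190000000.0 N-mm
sigma = M * y / I = 190000000.0 * 343.5 / 4539397842.0
= 14.38 MPa

14.38 MPa


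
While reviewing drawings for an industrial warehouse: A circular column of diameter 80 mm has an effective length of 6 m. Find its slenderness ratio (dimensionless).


Radius of gyration r = d / 4 = 80 / 4 = 20.0 mm
L_eff = 6000.0 mm
Slenderness ratio = L / r = 6000.0 / 20.0 = 300.0 (dimensionless)

300.0 (dimensionless)


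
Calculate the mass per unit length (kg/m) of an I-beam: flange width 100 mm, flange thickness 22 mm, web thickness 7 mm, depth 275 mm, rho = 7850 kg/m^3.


A_flanges = 2 * 100 * 22 = 4400 mm^2
A_web = (275 - 2 * 22) * 7 = 1617 mm^2
A_total = 4400 + 1617 = 6017 mm^2 = 0.006017 m^2
Weight = rho * A = 7850 * 0.006017 = 47.2334 kg/m

47.2334 kg/m


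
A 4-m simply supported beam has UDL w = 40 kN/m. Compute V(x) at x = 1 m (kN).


R_A = w * L / 2 = 40 * 4 / 2 = 80.0 kN
V(x) = R_A - w * x = 80.0 - 40 * 1
= 40.0 kN

40.0 kN


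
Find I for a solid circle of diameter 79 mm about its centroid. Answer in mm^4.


r = d / 2 = 79 / 2 = 39.5 mm
I = pi * r^4 / 4 = pi * 39.5^4 / 4
= 1911957.63 mm^4

1911957.63 mm^4


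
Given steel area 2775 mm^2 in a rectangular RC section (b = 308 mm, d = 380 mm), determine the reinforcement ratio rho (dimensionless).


rho = As / (b * d)
= 2775 / (308 * 380)
= 2775 / 117040
= 0.02371 (dimensionless)

0.02371 (dimensionless)


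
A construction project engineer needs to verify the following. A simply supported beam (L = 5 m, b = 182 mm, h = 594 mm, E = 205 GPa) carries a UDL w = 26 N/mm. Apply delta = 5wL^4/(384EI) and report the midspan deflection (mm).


I = 182 * 594^3 / 12 = 3178699524.0 mm^4
L = 5000.0 mm, w = 26 N/mm, E = 205000.0 MPa
delta = 5 * w * L^4 / (384 * E * I)
= 5 * 26 * 5000.0^4 / (384 * 205000.0 * 3178699524.0)
= 0.3247 mm

0.3247 mm
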